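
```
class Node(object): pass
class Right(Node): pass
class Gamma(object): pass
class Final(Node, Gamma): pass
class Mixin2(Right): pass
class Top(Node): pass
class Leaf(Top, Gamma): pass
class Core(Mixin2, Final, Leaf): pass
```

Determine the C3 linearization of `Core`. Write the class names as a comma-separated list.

Core, Mixin2, Right, Final, Leaf, Top, Node, Gamma, object

L[Core] = Core + merge(L[Mixin2], L[Final], L[Leaf], [Mixin2 Final Leaf])
  take Mixin2:  [Mixin2 Right Node object] + [Final Node Gamma object] + [Leaf Top Node Gamma object] + [Mixin2 Final Leaf]
  take Right:  [Right Node object] + [Final Node Gamma object] + [Leaf Top Node Gamma object] + [Final Leaf]
  take Final:  [Node object] + [Final Node Gamma object] + [Leaf Top Node Gamma object] + [Final Leaf]
  take Leaf:  [Node object] + [Node Gamma object] + [Leaf Top Node Gamma object] + [Leaf]
  take Top:  [Node object] + [Node Gamma object] + [Top Node Gamma object]
  take Node:  [Node object] + [Node Gamma object] + [Node Gamma object]
  take Gamma:  [object] + [Gamma object] + [Gamma object]
  take object:  [object] + [object] + [object]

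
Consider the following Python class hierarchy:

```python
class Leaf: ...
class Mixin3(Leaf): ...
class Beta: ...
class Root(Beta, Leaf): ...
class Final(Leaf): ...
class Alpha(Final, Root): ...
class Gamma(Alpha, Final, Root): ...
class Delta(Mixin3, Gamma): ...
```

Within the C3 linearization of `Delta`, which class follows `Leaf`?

object

L[Delta] = Delta + merge(L[Mixin3], L[Gamma], [Mixin3 Gamma])
  take Mixin3:  [Mixin3 Leaf object] + [Gamma Alpha Final Root Beta Leaf object] + [Mixin3 Gamma]
  take Gamma:  [Leaf object] + [Gamma Alpha Final Root Beta Leaf object] + [Gamma]
  take Alpha:  [Leaf object] + [Alpha Final Root Beta Leaf object]
  take Final:  [Leaf object] + [Final Root Beta Leaf object]
  take Root:  [Leaf object] + [Root Beta Leaf object]
  take Beta:  [Leaf object] + [Beta Leaf object]
  take Leaf:  [Leaf object] + [Leaf object]
  take object:  [object] + [object]
MRO: Delta Mixin3 Gamma Alpha Final Root Beta Leaf object
Leaf is at position 7; next is object.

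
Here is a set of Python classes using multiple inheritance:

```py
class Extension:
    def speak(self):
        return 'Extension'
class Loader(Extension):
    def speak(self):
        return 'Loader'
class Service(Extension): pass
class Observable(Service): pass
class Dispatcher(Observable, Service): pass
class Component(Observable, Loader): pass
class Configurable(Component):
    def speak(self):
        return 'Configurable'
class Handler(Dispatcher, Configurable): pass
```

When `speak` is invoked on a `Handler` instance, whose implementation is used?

L[Handler] = Handler + merge(L[Dispatcher], L[Configurable], [Dispatcher Configurable])
  take Dispatcher:  [Dispatcher Observable Service Extension object] + [Configurable Component Observable Service Loader Extension object] + [Dispatcher Configurable]
  take Configurable:  [Observable Service Extension object] + [Configurable Component Observable Service Loader Extension object] + [Configurable]
  take Component:  [Observable Service Extension object] + [Component Observable Service Loader Extension object]
  take Observable:  [Observable Service Extension object] + [Observable Service Loader Extension object]
  take Service:  [Service Extension object] + [Service Loader Extension object]
  take Loader:  [Extension object] + [Loader Extension object]
  take Extension:  [Extension object] + [Extension object]
  take object:  [object] + [object]
MRO: Handler Dispatcher Configurable Component Observable Service Loader Extension object
speak is defined in: Configurable, Extension, Loader. First along the MRO is Configurable.

Configurable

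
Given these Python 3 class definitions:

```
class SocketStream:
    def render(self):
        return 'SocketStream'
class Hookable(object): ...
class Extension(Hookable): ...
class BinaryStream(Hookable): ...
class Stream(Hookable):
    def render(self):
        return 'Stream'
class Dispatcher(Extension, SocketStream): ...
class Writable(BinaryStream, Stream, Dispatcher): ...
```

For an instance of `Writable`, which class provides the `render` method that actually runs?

L[Writable] = Writable + merge(L[BinaryStream], L[Stream], L[Dispatcher], [BinaryStream Stream Dispatcher])
  take BinaryStream:  [BinaryStream Hookable object] + [Stream Hookable object] + [Dispatcher Extension Hookable SocketStream object] + [BinaryStream Stream Dispatcher]
  take Stream:  [Hookable object] + [Stream Hookable object] + [Dispatcher Extension Hookable SocketStream object] + [Stream Dispatcher]
  take Dispatcher:  [Hookable object] + [Hookable object] + [Dispatcher Extension Hookable SocketStream object] + [Dispatcher]
  take Extension:  [Hookable object] + [Hookable object] + [Extension Hookable SocketStream object]
  take Hookable:  [Hookable object] + [Hookable object] + [Hookable SocketStream object]
  take SocketStream:  [object] + [object] + [SocketStream object]
  take object:  [object] + [object] + [object]
MRO: Writable BinaryStream Stream Dispatcher Extension Hookable SocketStream object
render is defined in: SocketStream, Stream. First along the MRO is Stream.

Stream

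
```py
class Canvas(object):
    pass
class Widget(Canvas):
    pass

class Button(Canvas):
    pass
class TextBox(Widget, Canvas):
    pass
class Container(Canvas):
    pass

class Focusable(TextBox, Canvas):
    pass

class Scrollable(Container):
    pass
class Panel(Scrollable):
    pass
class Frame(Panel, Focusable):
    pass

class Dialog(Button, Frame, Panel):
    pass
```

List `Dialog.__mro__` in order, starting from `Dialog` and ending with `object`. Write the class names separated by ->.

L[Dialog] = Dialog + merge(L[Button], L[Frame], L[Panel], [Button Frame Panel])
  take Button:  [Button Canvas object] + [Frame Panel Scrollable Container Focusable TextBox Widget Canvas object] + [Panel Scrollable Container Canvas object] + [Button Frame Panel]
  take Frame:  [Canvas object] + [Frame Panel Scrollable Container Focusable TextBox Widget Canvas object] + [Panel Scrollable Container Canvas object] + [Frame Panel]
  take Panel:  [Canvas object] + [Panel Scrollable Container Focusable TextBox Widget Canvas object] + [Panel Scrollable Container Canvas object] + [Panel]
  take Scrollable:  [Canvas object] + [Scrollable Container Focusable TextBox Widget Canvas object] + [Scrollable Container Canvas object]
  take Container:  [Canvas object] + [Container Focusable TextBox Widget Canvas object] + [Container Canvas object]
  take Focusable:  [Canvas object] + [Focusable TextBox Widget Canvas object] + [Canvas object]
  take TextBox:  [Canvas object] + [TextBox Widget Canvas object] + [Canvas object]
  take Widget:  [Canvas object] + [Widget Canvas object] + [Canvas object]
  take Canvas:  [Canvas object] + [Canvas object] + [Canvas object]
  take object:  [object] + [object] + [object]

Dialog -> Button -> Frame -> Panel -> Scrollable -> Container -> Focusable -> TextBox -> Widget -> Canvas -> object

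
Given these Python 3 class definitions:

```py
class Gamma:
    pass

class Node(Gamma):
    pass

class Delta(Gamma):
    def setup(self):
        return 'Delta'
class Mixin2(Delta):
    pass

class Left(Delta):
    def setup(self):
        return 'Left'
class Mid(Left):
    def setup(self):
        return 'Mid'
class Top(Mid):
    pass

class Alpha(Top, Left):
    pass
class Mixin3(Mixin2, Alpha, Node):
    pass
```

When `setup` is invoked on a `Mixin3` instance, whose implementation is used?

Mid

L[Mixin3] = Mixin3 + merge(L[Mixin2], L[Alpha], L[Node], [Mixin2 Alpha Node])
  take Mixin2:  [Mixin2 Delta Gamma object] + [Alpha Top Mid Left Delta Gamma object] + [Node Gamma object] + [Mixin2 Alpha Node]
  take Alpha:  [Delta Gamma object] + [Alpha Top Mid Left Delta Gamma object] + [Node Gamma object] + [Alpha Node]
  take Top:  [Delta Gamma object] + [Top Mid Left Delta Gamma object] + [Node Gamma object] + [Node]
  take Mid:  [Delta Gamma object] + [Mid Left Delta Gamma object] + [Node Gamma object] + [Node]
  take Left:  [Delta Gamma object] + [Left Delta Gamma object] + [Node Gamma object] + [Node]
  take Delta:  [Delta Gamma object] + [Delta Gamma object] + [Node Gamma object] + [Node]
  take Node:  [Gamma object] + [Gamma object] + [Node Gamma object] + [Node]
  take Gamma:  [Gamma object] + [Gamma object] + [Gamma object]
  take object:  [object] + [object] + [object]
MRO: Mixin3 Mixin2 Alpha Top Mid Left Delta Node Gamma object
setup is defined in: Delta, Left, Mid. First along the MRO is Mid.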